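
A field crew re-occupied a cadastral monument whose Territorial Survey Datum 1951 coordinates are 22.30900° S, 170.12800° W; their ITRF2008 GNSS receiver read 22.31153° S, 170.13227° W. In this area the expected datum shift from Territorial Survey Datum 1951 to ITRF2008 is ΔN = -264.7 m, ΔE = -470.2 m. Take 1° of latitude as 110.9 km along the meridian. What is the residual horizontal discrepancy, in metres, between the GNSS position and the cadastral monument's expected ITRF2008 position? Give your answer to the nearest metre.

Observed coordinate differences: Δφ = -0.00253°, Δλ = -0.00427°.
Converting to metres (1° lat = 110900 m, cos φ = 0.925150): observed ΔN = -280.6 m, observed ΔE = -438.1 m.
Subtracting the expected shift leaves a residual of -280.6 − (-264.7) = -15.9 m north and -438.1 − (-470.2) = 32.1 m east.
Residual distance = √((-15.9)² + 32.1²) = 35.8 m.

36 m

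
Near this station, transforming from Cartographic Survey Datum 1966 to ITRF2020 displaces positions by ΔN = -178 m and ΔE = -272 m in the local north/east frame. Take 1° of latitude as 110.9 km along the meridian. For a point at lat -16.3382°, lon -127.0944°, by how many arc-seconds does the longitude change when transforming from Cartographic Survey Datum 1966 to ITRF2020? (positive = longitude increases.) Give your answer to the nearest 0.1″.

Δλ = -9.2″

At latitude -16.3382°, cos φ = 0.959618.
1° of longitude at this latitude = 110.9 × cos φ = 106.42 km, so Δλ = -272.0 / 106421.6 = -0.0025559° = -9.201″.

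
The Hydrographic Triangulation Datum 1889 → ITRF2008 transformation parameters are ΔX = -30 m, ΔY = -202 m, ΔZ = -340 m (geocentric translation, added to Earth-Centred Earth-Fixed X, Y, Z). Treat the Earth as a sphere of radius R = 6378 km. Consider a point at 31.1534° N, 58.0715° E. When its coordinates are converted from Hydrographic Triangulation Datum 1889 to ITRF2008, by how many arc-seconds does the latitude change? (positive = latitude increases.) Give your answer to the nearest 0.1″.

sin φ = 0.517331, cos φ = 0.855785, sin λ = 0.848709, cos λ = 0.528861.
North component: ΔN = −sin φ cos λ·ΔX − sin φ sin λ·ΔY + cos φ·ΔZ = −(0.517331)(0.528861)(-30) − (0.517331)(0.848709)(-202) + (0.855785)(-340) = -194.07 m.
1° of latitude spans πR/180 = 111317 m, so Δφ = -194.07 / 111317 × 3600 = -6.276″.

Δφ = -6.3″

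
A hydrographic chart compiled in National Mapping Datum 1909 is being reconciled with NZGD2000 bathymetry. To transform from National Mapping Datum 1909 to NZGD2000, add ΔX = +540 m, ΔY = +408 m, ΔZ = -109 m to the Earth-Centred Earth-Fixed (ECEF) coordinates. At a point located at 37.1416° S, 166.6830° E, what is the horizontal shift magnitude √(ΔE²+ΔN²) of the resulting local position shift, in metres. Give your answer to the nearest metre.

627 m

At φ = -37.1416°, λ = 166.6830°: sin φ = -0.603787, cos φ = 0.797146, sin λ = 0.230338, cos λ = -0.973111.
ΔE = −sin λ·ΔX + cos λ·ΔY = −(0.230338)·(540) + (-0.973111)·(408) = -521.41 m.
ΔN = −sin φ cos λ·ΔX − sin φ sin λ·ΔY + cos φ·ΔZ = −(-0.603787)(-0.973111)(540) − (-0.603787)(0.230338)(408) + (0.797146)(-109) = -347.42 m.
Horizontal magnitude = √(ΔE² + ΔN²) = √((-521.41)² + (-347.42)²) = 626.56 m.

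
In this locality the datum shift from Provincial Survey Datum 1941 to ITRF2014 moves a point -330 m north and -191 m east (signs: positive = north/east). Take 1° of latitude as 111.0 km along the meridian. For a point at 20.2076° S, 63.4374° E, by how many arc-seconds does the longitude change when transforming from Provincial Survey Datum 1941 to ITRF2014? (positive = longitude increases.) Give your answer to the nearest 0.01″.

At latitude -20.2076°, cos φ = 0.938447.
1° of longitude at this latitude = 111.0 × cos φ = 104.17 km, so Δλ = -191.0 / 104167.6 = -0.0018336° = -6.601″.

Δλ = -6.60″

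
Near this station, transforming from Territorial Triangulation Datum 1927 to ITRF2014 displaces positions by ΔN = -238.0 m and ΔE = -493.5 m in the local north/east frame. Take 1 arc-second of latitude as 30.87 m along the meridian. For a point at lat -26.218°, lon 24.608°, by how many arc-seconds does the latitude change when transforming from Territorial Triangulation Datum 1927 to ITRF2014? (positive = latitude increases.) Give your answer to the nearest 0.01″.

1″ of latitude = 30.87 m, so Δφ = -238.0 / 30.87 = -7.710″.

Δφ = -7.71″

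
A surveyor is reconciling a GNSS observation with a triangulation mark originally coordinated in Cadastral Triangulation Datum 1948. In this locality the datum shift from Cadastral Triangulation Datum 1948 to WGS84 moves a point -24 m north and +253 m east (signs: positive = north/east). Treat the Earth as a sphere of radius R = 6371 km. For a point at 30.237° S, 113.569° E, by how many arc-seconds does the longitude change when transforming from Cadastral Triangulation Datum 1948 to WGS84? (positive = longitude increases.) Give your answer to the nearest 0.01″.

Δλ = 9.48″

At latitude -30.237°, cos φ = 0.863950.
One radian of longitude at latitude φ spans R cos φ, so Δλ = ΔE / (R cos φ) = 253.0 / (6371000 × 0.863950) = 4.5965e-05 rad = 9.481″.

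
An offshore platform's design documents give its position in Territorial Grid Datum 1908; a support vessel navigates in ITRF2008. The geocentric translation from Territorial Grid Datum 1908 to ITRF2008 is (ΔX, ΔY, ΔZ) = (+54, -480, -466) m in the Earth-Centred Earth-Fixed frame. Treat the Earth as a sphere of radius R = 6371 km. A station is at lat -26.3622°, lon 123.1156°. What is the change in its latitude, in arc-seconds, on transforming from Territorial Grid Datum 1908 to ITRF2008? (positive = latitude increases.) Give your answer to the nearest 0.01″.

sin φ = -0.444044, cos φ = 0.896005, sin λ = 0.837570, cos λ = -0.546330.
North component: ΔN = −sin φ cos λ·ΔX − sin φ sin λ·ΔY + cos φ·ΔZ = −(-0.444044)(-0.546330)(54) − (-0.444044)(0.837570)(-480) + (0.896005)(-466) = -609.16 m.
1° of latitude spans πR/180 = 111195 m, so Δφ = -609.16 / 111195 × 3600 = -19.722″.

Δφ = -19.72″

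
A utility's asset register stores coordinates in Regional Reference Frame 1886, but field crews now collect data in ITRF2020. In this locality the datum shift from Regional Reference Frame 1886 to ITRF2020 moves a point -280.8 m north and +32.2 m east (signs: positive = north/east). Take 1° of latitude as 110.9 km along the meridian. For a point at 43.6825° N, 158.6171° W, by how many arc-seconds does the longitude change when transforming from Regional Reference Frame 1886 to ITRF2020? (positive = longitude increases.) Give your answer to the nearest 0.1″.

Δλ = 1.4″

At latitude 43.6825°, cos φ = 0.723178.
1° of longitude at this latitude = 110.9 × cos φ = 80.20 km, so Δλ = 32.2 / 80200.5 = 0.0004015° = 1.445″.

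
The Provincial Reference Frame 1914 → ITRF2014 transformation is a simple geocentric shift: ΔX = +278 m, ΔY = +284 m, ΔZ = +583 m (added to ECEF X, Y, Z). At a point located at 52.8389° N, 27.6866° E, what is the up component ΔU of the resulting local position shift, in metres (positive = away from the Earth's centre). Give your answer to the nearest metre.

At φ = 52.8389°, λ = 27.6866°: sin φ = 0.796940, cos φ = 0.604058, sin λ = 0.464635, cos λ = 0.885502.
ΔU = cos φ cos λ·ΔX + cos φ sin λ·ΔY + sin φ·ΔZ = (0.604058)(0.885502)(278) + (0.604058)(0.464635)(284) + (0.796940)(583) = 693.03 m.

ΔU = 693 m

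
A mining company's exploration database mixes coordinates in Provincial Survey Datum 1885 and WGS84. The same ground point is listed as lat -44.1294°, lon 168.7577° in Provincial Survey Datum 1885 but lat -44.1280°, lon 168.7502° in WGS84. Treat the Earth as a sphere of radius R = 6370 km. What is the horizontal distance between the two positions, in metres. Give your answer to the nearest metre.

Δφ = -44.1280° − -44.1294° = +0.0014°; Δλ = 168.7502° − 168.7577° = -0.0075°.
1° along a meridian = πR/180 = 111177 m.
ΔN = Δφ × 111177 = 155.6 m; ΔE = Δλ × 111177 × cos(-44.1294°) = -0.0075 × 111177 × 0.717769 = -598.5 m.
Distance = √(ΔE² + ΔN²) = √((-598.5)² + 155.6²) = 618.4 m.

618 m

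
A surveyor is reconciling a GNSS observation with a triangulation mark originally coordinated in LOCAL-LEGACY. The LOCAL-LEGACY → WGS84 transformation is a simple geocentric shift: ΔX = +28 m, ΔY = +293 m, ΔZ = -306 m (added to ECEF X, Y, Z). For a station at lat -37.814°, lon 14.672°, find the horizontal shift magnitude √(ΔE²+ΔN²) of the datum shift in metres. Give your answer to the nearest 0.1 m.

329.6 m

At φ = -37.814°, λ = 14.672°: sin φ = -0.613100, cos φ = 0.790005, sin λ = 0.253285, cos λ = 0.967392.
ΔE = −sin λ·ΔX + cos λ·ΔY = −(0.253285)·(28) + (0.967392)·(293) = 276.35 m.
ΔN = −sin φ cos λ·ΔX − sin φ sin λ·ΔY + cos φ·ΔZ = −(-0.613100)(0.967392)(28) − (-0.613100)(0.253285)(293) + (0.790005)(-306) = -179.63 m.
Horizontal magnitude = √(ΔE² + ΔN²) = √(276.35² + (-179.63)²) = 329.61 m.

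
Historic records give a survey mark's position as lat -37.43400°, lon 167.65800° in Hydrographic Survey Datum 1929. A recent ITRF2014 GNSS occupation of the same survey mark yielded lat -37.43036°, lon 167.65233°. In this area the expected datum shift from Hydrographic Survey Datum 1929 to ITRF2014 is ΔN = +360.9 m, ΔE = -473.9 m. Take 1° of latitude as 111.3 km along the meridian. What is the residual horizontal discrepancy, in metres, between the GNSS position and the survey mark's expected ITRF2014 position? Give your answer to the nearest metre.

Observed coordinate differences: Δφ = +0.00364°, Δλ = -0.00567°.
Converting to metres (1° lat = 111300 m, cos φ = 0.794054): observed ΔN = 405.1 m, observed ΔE = -501.1 m.
Subtracting the expected shift leaves a residual of 405.1 − (360.9) = 44.2 m north and -501.1 − (-473.9) = -27.2 m east.
Residual distance = √(44.2² + (-27.2)²) = 51.9 m.

52 m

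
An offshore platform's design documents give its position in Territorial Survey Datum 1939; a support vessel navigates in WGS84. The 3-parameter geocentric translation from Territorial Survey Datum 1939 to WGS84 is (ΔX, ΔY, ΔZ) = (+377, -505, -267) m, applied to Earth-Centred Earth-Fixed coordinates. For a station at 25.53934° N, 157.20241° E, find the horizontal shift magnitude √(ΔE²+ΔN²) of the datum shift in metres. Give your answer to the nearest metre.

The local east axis at (φ, λ) is (−sin λ, cos λ, 0), so ΔE = −sin(157.20241°)·377 + cos(157.20241°)·(-505) = 319.47 m.
The local north axis is (−sin φ cos λ, −sin φ sin λ, cos φ), giving ΔN = 149.839 + 84.362 − 240.911 = -6.71 m.
Horizontal magnitude = √(ΔE² + ΔN²) = √(319.47² + (-6.71)²) = 319.54 m.

320 m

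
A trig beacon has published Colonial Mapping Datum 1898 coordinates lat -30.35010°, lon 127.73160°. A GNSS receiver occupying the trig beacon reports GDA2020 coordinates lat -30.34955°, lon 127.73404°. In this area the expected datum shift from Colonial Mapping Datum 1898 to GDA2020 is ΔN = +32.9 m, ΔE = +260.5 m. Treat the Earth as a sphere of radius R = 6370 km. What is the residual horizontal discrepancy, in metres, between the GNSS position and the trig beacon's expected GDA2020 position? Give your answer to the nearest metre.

Observed coordinate differences: Δφ = +0.00055°, Δλ = +0.00244°.
Converting to metres (1° lat = 111177 m, cos φ = 0.862954): observed ΔN = 61.1 m, observed ΔE = 234.1 m.
Subtracting the expected shift leaves a residual of 61.1 − (32.9) = 28.2 m north and 234.1 − (260.5) = -26.4 m east.
Residual distance = √(28.2² + (-26.4)²) = 38.7 m.

39 m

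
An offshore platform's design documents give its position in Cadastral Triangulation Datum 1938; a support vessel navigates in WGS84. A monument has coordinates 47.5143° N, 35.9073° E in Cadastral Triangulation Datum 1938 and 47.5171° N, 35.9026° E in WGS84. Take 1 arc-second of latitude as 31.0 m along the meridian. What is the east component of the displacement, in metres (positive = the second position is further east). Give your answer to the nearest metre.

ΔE = -354 m

Δφ = 47.5171° − 47.5143° = +0.0028°; Δλ = 35.9026° − 35.9073° = -0.0047°.
1° of latitude = 3600 × 31.00 = 111600 m.
ΔN = Δφ × 111600 = 312.5 m; ΔE = Δλ × 111600 × cos(47.5143°) = -0.0047 × 111600 × 0.675406 = -354.3 m.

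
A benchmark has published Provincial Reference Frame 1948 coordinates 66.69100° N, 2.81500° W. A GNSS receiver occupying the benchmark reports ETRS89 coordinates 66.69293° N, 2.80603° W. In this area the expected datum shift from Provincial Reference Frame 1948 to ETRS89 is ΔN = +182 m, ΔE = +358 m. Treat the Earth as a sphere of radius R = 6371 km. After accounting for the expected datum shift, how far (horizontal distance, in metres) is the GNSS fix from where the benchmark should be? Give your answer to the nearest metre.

49 m

Observed coordinate differences: Δφ = +0.00193°, Δλ = +0.00897°.
Converting to metres (1° lat = 111195 m, cos φ = 0.395690): observed ΔN = 214.6 m, observed ΔE = 394.7 m.
Subtracting the expected shift leaves a residual of 214.6 − (182) = 32.6 m north and 394.7 − (358) = 36.7 m east.
Residual distance = √(32.6² + 36.7²) = 49.1 m.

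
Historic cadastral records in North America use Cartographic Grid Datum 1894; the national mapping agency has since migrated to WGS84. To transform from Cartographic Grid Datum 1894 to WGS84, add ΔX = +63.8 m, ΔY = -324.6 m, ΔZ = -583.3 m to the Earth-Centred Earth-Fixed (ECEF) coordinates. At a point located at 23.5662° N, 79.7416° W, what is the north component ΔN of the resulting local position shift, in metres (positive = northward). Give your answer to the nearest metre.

At φ = 23.5662°, λ = -79.7416°: sin φ = 0.399808, cos φ = 0.916599, sin λ = -0.984015, cos λ = 0.178088.
ΔN = −sin φ cos λ·ΔX − sin φ sin λ·ΔY + cos φ·ΔZ = −(0.399808)(0.178088)(63.8) − (0.399808)(-0.984015)(-324.6) + (0.916599)(-583.3) = -666.90 m.

ΔN = -667 m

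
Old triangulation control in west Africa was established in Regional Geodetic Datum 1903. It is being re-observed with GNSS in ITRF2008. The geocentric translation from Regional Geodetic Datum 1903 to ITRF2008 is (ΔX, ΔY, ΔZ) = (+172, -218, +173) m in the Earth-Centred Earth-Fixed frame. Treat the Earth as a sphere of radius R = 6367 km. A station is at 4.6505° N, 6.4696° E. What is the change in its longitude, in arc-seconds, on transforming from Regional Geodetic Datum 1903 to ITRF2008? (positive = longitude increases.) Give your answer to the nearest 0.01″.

sin φ = 0.081077, cos φ = 0.996708, sin λ = 0.112676, cos λ = 0.993632.
East component: ΔE = −sin λ·ΔX + cos λ·ΔY = −(0.112676)(172) + (0.993632)(-218) = -235.99 m.
1° of latitude spans πR/180 = 111125 m; at latitude φ, 1° of longitude spans that × cos φ = 110759.3 m, so Δλ = -235.99 / 110759.3 × 3600 = -7.670″.

Δλ = -7.67″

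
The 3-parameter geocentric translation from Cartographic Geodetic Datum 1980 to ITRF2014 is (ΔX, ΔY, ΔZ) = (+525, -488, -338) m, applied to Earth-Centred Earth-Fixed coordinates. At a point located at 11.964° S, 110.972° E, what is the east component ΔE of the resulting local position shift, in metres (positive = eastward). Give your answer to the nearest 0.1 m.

ΔE = -315.6 m

At φ = -11.964°, λ = 110.972°: sin φ = -0.207297, cos φ = 0.978278, sin λ = 0.933755, cos λ = -0.357912.
ΔE = −sin λ·ΔX + cos λ·ΔY = −(0.933755)·(525) + (-0.357912)·(-488) = -315.56 m.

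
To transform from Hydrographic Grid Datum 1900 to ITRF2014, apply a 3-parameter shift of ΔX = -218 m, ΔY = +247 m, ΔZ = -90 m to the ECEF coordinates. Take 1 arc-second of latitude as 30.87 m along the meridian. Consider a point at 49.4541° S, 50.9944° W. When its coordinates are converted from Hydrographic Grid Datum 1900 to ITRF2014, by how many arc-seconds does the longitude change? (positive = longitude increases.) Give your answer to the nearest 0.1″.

Δλ = -0.7″

sin φ = -0.759885, cos φ = 0.650057, sin λ = -0.777084, cos λ = 0.629396.
East component: ΔE = −sin λ·ΔX + cos λ·ΔY = −(-0.777084)(-218) + (0.629396)(247) = -13.94 m.
1° of latitude spans 3600 × 30.87 = 111132 m; at latitude φ, 1° of longitude spans that × cos φ = 72242.1 m, so Δλ = -13.94 / 72242.1 × 3600 = -0.695″.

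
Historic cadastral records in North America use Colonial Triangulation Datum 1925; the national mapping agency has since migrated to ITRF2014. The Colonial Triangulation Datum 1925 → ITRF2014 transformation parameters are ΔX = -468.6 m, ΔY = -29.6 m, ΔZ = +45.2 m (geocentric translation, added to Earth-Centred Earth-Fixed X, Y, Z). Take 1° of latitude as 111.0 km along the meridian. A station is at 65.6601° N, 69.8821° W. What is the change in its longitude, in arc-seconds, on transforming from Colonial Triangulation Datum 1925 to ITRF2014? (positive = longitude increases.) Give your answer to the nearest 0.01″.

Δλ = -35.43″

sin φ = 0.911116, cos φ = 0.412149, sin λ = -0.938987, cos λ = 0.343953.
East component: ΔE = −sin λ·ΔX + cos λ·ΔY = −(-0.938987)(-468.6) + (0.343953)(-29.6) = -450.19 m.
1° of latitude spans 111000 m; at latitude φ, 1° of longitude spans that × cos φ = 45748.5 m, so Δλ = -450.19 / 45748.5 × 3600 = -35.426″.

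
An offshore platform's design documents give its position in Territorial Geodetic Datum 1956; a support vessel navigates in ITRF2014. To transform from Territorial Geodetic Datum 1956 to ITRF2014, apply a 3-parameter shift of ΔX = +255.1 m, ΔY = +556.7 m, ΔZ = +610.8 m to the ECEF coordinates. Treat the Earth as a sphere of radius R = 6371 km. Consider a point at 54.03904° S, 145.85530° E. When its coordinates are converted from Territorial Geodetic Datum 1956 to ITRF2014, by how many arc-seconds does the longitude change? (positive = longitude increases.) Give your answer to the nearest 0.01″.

sin φ = -0.809417, cos φ = 0.587234, sin λ = 0.561285, cos λ = -0.827623.
East component: ΔE = −sin λ·ΔX + cos λ·ΔY = −(0.561285)(255.1) + (-0.827623)(556.7) = -603.92 m.
1° of latitude spans πR/180 = 111195 m; at latitude φ, 1° of longitude spans that × cos φ = 65297.4 m, so Δλ = -603.92 / 65297.4 × 3600 = -33.296″.

Δλ = -33.30″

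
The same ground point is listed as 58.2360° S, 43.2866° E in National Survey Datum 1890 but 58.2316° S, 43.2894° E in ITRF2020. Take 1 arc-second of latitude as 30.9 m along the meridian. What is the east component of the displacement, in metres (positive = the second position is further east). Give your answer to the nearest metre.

ΔE = 164 m

Δφ = -58.2316° − -58.2360° = +0.0044°; Δλ = 43.2894° − 43.2866° = +0.0028°.
1° of latitude = 3600 × 30.90 = 111240 m.
ΔN = Δφ × 111240 = 489.5 m; ΔE = Δλ × 111240 × cos(-58.2360°) = +0.0028 × 111240 × 0.526422 = 164.0 m.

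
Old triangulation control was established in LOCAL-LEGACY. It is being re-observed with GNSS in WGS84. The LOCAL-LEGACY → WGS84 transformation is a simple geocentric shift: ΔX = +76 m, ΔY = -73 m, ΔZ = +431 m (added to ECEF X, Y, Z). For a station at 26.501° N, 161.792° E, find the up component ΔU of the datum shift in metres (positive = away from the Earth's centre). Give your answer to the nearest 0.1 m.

The local up (radial) axis is (cos φ cos λ, cos φ sin λ, sin φ), giving ΔU = -64.609 − 20.413 + 192.318 = 107.30 m.

ΔU = 107.3 m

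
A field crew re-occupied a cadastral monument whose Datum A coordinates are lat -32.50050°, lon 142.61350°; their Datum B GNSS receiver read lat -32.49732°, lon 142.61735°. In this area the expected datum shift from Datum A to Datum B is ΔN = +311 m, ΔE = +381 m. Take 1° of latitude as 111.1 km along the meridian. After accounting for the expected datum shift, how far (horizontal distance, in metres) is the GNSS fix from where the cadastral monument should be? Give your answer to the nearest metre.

Observed coordinate differences: Δφ = +0.00318°, Δλ = +0.00385°.
Converting to metres (1° lat = 111100 m, cos φ = 0.843387): observed ΔN = 353.3 m, observed ΔE = 360.7 m.
Subtracting the expected shift leaves a residual of 353.3 − (311) = 42.3 m north and 360.7 − (381) = -20.3 m east.
Residual distance = √(42.3² + (-20.3)²) = 46.9 m.

47 m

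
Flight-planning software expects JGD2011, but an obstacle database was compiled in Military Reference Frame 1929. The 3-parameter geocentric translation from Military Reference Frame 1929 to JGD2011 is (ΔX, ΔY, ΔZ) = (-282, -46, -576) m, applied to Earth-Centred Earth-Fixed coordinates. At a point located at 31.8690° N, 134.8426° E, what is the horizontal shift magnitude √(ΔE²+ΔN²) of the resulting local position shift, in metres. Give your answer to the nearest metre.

622 m

At φ = 31.8690°, λ = 134.8426°: sin φ = 0.527979, cos φ = 0.849257, sin λ = 0.709047, cos λ = -0.705162.
ΔE = −sin λ·ΔX + cos λ·ΔY = −(0.709047)·(-282) + (-0.705162)·(-46) = 232.39 m.
ΔN = −sin φ cos λ·ΔX − sin φ sin λ·ΔY + cos φ·ΔZ = −(0.527979)(-0.705162)(-282) − (0.527979)(0.709047)(-46) + (0.849257)(-576) = -576.94 m.
Horizontal magnitude = √(ΔE² + ΔN²) = √(232.39² + (-576.94)²) = 621.99 m.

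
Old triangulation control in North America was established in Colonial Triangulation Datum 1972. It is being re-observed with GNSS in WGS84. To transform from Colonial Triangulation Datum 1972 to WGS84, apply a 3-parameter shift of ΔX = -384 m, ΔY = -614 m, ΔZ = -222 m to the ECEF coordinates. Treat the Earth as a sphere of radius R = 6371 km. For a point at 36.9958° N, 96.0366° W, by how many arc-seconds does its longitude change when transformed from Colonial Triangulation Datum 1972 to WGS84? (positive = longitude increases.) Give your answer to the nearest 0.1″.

Δλ = -12.9″

sin φ = 0.601756, cos φ = 0.798680, sin λ = -0.994455, cos λ = -0.105164.
East component: ΔE = −sin λ·ΔX + cos λ·ΔY = −(-0.994455)(-384) + (-0.105164)(-614) = -317.30 m.
1° of latitude spans πR/180 = 111195 m; at latitude φ, 1° of longitude spans that × cos φ = 88809.1 m, so Δλ = -317.30 / 88809.1 × 3600 = -12.862″.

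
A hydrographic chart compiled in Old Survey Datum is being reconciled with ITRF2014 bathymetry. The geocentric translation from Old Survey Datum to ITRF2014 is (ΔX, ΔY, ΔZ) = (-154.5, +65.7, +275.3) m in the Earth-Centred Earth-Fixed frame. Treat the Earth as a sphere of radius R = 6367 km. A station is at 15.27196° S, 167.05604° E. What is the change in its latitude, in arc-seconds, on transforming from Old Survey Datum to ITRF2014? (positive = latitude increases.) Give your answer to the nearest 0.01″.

sin φ = -0.263401, cos φ = 0.964686, sin λ = 0.223998, cos λ = -0.974590.
North component: ΔN = −sin φ cos λ·ΔX − sin φ sin λ·ΔY + cos φ·ΔZ = −(-0.263401)(-0.974590)(-154.5) − (-0.263401)(0.223998)(65.7) + (0.964686)(275.3) = 309.12 m.
1° of latitude spans πR/180 = 111125 m, so Δφ = 309.12 / 111125 × 3600 = 10.014″.

Δφ = 10.01″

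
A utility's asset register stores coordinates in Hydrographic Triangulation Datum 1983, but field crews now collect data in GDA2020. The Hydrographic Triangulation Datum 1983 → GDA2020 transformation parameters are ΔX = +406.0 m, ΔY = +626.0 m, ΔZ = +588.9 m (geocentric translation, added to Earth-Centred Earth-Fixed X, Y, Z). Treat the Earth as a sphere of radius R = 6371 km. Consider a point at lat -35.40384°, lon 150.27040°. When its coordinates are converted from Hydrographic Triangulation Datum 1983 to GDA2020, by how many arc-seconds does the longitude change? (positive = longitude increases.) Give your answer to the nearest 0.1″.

Δλ = -29.6″

sin φ = -0.579336, cos φ = 0.815089, sin λ = 0.495907, cos λ = -0.868375.
East component: ΔE = −sin λ·ΔX + cos λ·ΔY = −(0.495907)(406.0) + (-0.868375)(626.0) = -744.94 m.
1° of latitude spans πR/180 = 111195 m; at latitude φ, 1° of longitude spans that × cos φ = 90633.8 m, so Δλ = -744.94 / 90633.8 × 3600 = -29.589″.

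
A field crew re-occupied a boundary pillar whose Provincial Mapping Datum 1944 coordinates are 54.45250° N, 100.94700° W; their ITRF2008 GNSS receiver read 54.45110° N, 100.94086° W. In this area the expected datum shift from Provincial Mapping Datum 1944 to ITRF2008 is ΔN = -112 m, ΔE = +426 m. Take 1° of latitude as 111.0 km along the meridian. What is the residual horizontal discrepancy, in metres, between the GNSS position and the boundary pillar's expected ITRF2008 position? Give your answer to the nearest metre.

Observed coordinate differences: Δφ = -0.00140°, Δλ = +0.00614°.
Converting to metres (1° lat = 111000 m, cos φ = 0.581378): observed ΔN = -155.4 m, observed ΔE = 396.2 m.
Subtracting the expected shift leaves a residual of -155.4 − (-112) = -43.4 m north and 396.2 − (426) = -29.8 m east.
Residual distance = √((-43.4)² + (-29.8)²) = 52.6 m.

53 m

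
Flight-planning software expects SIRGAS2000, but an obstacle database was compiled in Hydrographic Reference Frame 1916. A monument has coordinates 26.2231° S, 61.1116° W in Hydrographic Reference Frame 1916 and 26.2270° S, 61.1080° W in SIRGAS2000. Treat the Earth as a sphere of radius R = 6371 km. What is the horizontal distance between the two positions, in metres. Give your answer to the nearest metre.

Δφ = -26.2270° − -26.2231° = -0.0039°; Δλ = -61.1080° − -61.1116° = +0.0036°.
1° along a meridian = πR/180 = 111195 m.
ΔN = Δφ × 111195 = -433.7 m; ΔE = Δλ × 111195 × cos(-26.2231°) = +0.0036 × 111195 × 0.897080 = 359.1 m.
Distance = √(ΔE² + ΔN²) = √(359.1² + (-433.7)²) = 563.0 m.

563 m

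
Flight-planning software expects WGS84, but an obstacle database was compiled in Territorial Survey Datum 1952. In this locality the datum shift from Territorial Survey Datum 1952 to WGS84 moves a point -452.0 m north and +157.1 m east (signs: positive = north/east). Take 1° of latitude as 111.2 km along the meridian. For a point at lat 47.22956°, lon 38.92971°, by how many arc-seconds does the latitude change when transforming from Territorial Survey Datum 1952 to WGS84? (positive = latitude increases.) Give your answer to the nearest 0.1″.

1° of latitude = 111.2 km, so Δφ = -452.0 / 111200 = -0.0040647° = -14.633″.

Δφ = -14.6″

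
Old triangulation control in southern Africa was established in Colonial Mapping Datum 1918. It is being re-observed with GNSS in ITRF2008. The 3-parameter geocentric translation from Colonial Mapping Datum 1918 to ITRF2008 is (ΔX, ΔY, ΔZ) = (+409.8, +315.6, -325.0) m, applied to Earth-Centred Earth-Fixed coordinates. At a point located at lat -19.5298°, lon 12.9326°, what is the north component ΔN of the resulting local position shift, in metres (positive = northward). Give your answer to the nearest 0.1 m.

ΔN = -149.2 m

The local north axis is (−sin φ cos λ, −sin φ sin λ, cos φ), giving ΔN = 133.520 + 23.612 − 306.302 = -149.17 m.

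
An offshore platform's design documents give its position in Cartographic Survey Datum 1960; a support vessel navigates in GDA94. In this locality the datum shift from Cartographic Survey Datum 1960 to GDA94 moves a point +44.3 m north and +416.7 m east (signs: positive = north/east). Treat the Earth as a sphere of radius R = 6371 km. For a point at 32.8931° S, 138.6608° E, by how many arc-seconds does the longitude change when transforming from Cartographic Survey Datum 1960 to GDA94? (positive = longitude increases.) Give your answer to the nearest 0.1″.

At latitude -32.8931°, cos φ = 0.839685.
One radian of longitude at latitude φ spans R cos φ, so Δλ = ΔE / (R cos φ) = 416.7 / (6371000 × 0.839685) = 7.7893e-05 rad = 16.067″.

Δλ = 16.1″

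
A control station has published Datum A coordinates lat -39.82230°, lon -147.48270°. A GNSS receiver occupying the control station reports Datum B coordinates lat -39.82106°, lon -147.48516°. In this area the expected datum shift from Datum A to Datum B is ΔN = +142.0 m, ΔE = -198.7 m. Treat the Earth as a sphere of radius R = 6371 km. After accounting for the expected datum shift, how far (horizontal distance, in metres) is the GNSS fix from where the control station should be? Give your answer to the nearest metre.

12 m

Observed coordinate differences: Δφ = +0.00124°, Δλ = -0.00246°.
Converting to metres (1° lat = 111195 m, cos φ = 0.768034): observed ΔN = 137.9 m, observed ΔE = -210.1 m.
Subtracting the expected shift leaves a residual of 137.9 − (142.0) = -4.1 m north and -210.1 − (-198.7) = -11.4 m east.
Residual distance = √((-4.1)² + (-11.4)²) = 12.1 m.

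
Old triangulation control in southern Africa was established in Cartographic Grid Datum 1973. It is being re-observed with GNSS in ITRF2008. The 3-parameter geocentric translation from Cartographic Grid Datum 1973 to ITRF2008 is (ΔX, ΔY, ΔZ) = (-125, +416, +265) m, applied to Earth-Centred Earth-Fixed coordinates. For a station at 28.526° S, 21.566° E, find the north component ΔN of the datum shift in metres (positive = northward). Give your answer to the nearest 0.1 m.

ΔN = 250.3 m

At φ = -28.526°, λ = 21.566°: sin φ = -0.477558, cos φ = 0.878600, sin λ = 0.367573, cos λ = 0.929995.
ΔN = −sin φ cos λ·ΔX − sin φ sin λ·ΔY + cos φ·ΔZ = −(-0.477558)(0.929995)(-125) − (-0.477558)(0.367573)(416) + (0.878600)(265) = 250.34 m.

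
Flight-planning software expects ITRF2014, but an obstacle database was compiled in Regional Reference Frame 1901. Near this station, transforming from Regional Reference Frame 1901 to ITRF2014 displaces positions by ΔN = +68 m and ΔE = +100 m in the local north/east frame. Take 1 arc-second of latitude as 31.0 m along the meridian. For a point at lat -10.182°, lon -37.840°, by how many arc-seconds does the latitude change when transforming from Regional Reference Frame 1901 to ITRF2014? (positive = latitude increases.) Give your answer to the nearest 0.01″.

1″ of latitude = 31.00 m, so Δφ = 68.0 / 31.00 = 2.194″.

Δφ = 2.19″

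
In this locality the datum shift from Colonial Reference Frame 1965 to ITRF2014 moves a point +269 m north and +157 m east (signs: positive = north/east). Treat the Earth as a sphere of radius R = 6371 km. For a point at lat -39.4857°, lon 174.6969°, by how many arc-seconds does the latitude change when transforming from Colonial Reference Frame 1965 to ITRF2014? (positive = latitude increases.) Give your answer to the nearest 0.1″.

On a sphere of radius R, 1 rad of latitude = R, so Δφ = ΔN / R = 269.0 / 6371000 = 4.2223e-05 rad = 8.709″.

Δφ = 8.7″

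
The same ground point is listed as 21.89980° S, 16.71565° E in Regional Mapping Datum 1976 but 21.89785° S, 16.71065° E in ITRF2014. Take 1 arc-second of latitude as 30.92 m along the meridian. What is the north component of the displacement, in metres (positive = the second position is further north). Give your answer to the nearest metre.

ΔN = 217 m

Δφ = -21.89785° − -21.89980° = +0.00195°; Δλ = 16.71065° − 16.71565° = -0.00500°.
1° of latitude = 3600 × 30.92 = 111312 m.
ΔN = Δφ × 111312 = 217.1 m; ΔE = Δλ × 111312 × cos(-21.89980°) = -0.00500 × 111312 × 0.927838 = -516.4 m.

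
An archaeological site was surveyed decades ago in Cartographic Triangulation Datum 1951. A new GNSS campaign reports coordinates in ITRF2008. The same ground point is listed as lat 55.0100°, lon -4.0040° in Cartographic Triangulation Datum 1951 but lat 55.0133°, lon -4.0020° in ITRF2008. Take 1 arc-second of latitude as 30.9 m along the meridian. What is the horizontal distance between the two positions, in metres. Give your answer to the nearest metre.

Δφ = 55.0133° − 55.0100° = +0.0033°; Δλ = -4.0020° − -4.0040° = +0.0020°.
1° of latitude = 3600 × 30.90 = 111240 m.
ΔN = Δφ × 111240 = 367.1 m; ΔE = Δλ × 111240 × cos(55.0100°) = +0.0020 × 111240 × 0.573433 = 127.6 m.
Distance = √(ΔE² + ΔN²) = √(127.6² + 367.1²) = 388.6 m.

389 m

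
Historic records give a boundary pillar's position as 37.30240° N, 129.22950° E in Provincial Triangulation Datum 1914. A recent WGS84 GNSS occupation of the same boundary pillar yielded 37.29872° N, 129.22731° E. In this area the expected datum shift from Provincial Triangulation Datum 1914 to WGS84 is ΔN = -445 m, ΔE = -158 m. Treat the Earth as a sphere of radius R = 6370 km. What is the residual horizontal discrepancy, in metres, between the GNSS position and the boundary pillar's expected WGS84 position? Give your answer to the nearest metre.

Observed coordinate differences: Δφ = -0.00368°, Δλ = -0.00219°.
Converting to metres (1° lat = 111177 m, cos φ = 0.795448): observed ΔN = -409.1 m, observed ΔE = -193.7 m.
Subtracting the expected shift leaves a residual of -409.1 − (-445) = 35.9 m north and -193.7 − (-158) = -35.7 m east.
Residual distance = √(35.9² + (-35.7)²) = 50.6 m.

51 m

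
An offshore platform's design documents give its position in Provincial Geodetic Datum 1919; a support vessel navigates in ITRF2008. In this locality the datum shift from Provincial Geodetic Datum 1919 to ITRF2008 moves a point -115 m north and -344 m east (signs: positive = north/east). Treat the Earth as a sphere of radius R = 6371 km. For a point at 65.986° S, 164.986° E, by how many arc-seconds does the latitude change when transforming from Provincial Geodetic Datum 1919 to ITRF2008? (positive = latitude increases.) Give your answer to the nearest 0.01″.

Δφ = -3.72″

On a sphere of radius R, 1 rad of latitude = R, so Δφ = ΔN / R = -115.0 / 6371000 = -1.8051e-05 rad = -3.723″.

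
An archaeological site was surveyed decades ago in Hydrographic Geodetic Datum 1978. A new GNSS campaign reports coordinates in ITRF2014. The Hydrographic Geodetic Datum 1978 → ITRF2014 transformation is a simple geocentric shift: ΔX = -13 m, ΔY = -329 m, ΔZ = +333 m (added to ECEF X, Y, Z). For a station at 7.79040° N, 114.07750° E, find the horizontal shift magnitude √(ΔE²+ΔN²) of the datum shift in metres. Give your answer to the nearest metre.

398 m

The local east axis at (φ, λ) is (−sin λ, cos λ, 0), so ΔE = −sin(114.07750°)·(-13) + cos(114.07750°)·(-329) = 146.09 m.
The local north axis is (−sin φ cos λ, −sin φ sin λ, cos φ), giving ΔN = -0.719 + 40.716 + 329.927 = 369.92 m.
Horizontal magnitude = √(ΔE² + ΔN²) = √(146.09² + 369.92²) = 397.73 m.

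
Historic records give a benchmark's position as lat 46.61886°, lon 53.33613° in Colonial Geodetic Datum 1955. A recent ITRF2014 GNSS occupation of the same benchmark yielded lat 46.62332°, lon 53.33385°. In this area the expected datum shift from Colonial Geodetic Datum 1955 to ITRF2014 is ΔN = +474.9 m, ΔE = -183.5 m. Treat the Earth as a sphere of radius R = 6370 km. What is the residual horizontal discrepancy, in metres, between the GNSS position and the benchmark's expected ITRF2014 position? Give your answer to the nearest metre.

23 m

Observed coordinate differences: Δφ = +0.00446°, Δλ = -0.00228°.
Converting to metres (1° lat = 111177 m, cos φ = 0.686848): observed ΔN = 495.9 m, observed ΔE = -174.1 m.
Subtracting the expected shift leaves a residual of 495.9 − (474.9) = 21.0 m north and -174.1 − (-183.5) = 9.4 m east.
Residual distance = √(21.0² + 9.4²) = 23.0 m.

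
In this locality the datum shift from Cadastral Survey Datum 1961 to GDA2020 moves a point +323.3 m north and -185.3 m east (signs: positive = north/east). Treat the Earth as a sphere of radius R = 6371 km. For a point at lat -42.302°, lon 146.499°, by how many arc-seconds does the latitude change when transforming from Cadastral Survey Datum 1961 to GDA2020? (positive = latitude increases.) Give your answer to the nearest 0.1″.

Δφ = 10.5″

On a sphere of radius R, 1 rad of latitude = R, so Δφ = ΔN / R = 323.3 / 6371000 = 5.0746e-05 rad = 10.467″.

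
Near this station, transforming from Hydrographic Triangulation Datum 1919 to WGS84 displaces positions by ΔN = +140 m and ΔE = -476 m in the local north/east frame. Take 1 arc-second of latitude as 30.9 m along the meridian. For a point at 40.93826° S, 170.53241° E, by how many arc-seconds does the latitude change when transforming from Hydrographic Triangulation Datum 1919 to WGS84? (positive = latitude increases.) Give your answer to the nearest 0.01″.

Δφ = 4.53″

1″ of latitude = 30.90 m, so Δφ = 140.0 / 30.90 = 4.531″.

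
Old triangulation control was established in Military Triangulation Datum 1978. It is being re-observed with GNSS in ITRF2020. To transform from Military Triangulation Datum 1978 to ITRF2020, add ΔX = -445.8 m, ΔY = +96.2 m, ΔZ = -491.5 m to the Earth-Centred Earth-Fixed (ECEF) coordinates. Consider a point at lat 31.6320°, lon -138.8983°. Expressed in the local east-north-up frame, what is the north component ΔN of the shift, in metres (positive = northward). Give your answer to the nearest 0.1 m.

ΔN = -561.5 m

The local north axis is (−sin φ cos λ, −sin φ sin λ, cos φ), giving ΔN = -176.182 + 33.168 − 418.480 = -561.49 m.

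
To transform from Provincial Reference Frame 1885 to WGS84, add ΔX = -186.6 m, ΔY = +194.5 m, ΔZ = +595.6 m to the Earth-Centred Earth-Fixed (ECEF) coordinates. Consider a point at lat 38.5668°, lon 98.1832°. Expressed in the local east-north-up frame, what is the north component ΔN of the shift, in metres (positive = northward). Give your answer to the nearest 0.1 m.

At φ = 38.5668°, λ = 98.1832°: sin φ = 0.623427, cos φ = 0.781882, sin λ = 0.989818, cos λ = -0.142339.
ΔN = −sin φ cos λ·ΔX − sin φ sin λ·ΔY + cos φ·ΔZ = −(0.623427)(-0.142339)(-186.6) − (0.623427)(0.989818)(194.5) + (0.781882)(595.6) = 329.11 m.

ΔN = 329.1 m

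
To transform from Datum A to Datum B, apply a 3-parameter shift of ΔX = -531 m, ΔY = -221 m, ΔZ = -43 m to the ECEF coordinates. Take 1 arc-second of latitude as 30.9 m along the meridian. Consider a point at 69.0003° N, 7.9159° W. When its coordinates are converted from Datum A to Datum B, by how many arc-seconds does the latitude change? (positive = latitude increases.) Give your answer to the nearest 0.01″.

Δφ = 14.47″

sin φ = 0.933582, cos φ = 0.358363, sin λ = -0.137719, cos λ = 0.990471.
North component: ΔN = −sin φ cos λ·ΔX − sin φ sin λ·ΔY + cos φ·ΔZ = −(0.933582)(0.990471)(-531) − (0.933582)(-0.137719)(-221) + (0.358363)(-43) = 447.18 m.
1° of latitude spans 3600 × 30.90 = 111240 m, so Δφ = 447.18 / 111240 × 3600 = 14.472″.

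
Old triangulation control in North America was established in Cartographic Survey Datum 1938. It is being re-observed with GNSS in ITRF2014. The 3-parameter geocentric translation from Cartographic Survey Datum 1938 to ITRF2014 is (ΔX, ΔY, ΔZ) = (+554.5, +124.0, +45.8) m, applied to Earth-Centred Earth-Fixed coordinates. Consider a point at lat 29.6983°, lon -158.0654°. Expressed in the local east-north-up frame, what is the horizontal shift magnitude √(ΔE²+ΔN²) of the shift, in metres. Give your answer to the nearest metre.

The local east axis at (φ, λ) is (−sin λ, cos λ, 0), so ΔE = −sin(-158.0654°)·554.5 + cos(-158.0654°)·124.0 = 92.11 m.
The local north axis is (−sin φ cos λ, −sin φ sin λ, cos φ), giving ΔN = 254.831 + 22.948 + 39.784 = 317.56 m.
Horizontal magnitude = √(ΔE² + ΔN²) = √(92.11² + 317.56²) = 330.65 m.

331 m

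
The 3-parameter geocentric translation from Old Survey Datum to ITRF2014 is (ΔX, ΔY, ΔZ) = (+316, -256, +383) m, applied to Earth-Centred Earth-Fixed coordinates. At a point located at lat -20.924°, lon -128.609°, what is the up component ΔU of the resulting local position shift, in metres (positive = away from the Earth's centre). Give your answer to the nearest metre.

ΔU = -134 m

At φ = -20.924°, λ = -128.609°: sin φ = -0.357129, cos φ = 0.934055, sin λ = -0.781422, cos λ = -0.624002.
ΔU = cos φ cos λ·ΔX + cos φ sin λ·ΔY + sin φ·ΔZ = (0.934055)(-0.624002)(316) + (0.934055)(-0.781422)(-256) + (-0.357129)(383) = -134.11 m.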